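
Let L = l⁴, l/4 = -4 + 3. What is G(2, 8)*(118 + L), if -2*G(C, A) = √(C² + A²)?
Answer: -374*√17 ≈ -1542.0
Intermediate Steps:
l = -4 (l = 4*(-4 + 3) = 4*(-1) = -4)
L = 256 (L = (-4)⁴ = 256)
G(C, A) = -√(A² + C²)/2 (G(C, A) = -√(C² + A²)/2 = -√(A² + C²)/2)
G(2, 8)*(118 + L) = (-√(8² + 2²)/2)*(118 + 256) = -√(64 + 4)/2*374 = -√17*374 = -374*√17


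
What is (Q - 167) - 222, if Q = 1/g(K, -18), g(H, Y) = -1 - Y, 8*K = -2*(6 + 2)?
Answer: -6612/17 ≈ -388.94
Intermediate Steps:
K = -2 (K = (-2*(6 + 2))/8 = (-2*8)/8 = (1/8)*(-16) = -2)
Q = 1/17 (Q = 1/(-1 - 1*(-18)) = 1/(-1 + 18) = 1/17 ≈ 0.058824)
(Q - 167) - 222 = (1/17 - 167) - 222 = -2838/17 - 222 = -6612/17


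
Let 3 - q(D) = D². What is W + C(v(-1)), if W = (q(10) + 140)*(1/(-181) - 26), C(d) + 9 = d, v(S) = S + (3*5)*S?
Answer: -206926/181 ≈ -1143.2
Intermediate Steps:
v(S) = 16*S (v(S) = S + 15*S = 16*S)
C(d) = -9 + d
q(D) = 3 - D²
W = -202401/181 (W = ((3 - 1*10²) + 140)*(1/(-181) - 26) = ((3 - 1*100) + 140)*(-1/181 - 26) = ((3 - 100) + 140)*(-4707/181) = (-97 + 140)*(-4707/181) = 43*(-4707/181) = -202401/181 ≈ -1118.2)
W + C(v(-1)) = -202401/181 + (-9 + 16*(-1)) = -202401/181 + (-9 - 16) = -202401/181 - 25 = -206926/181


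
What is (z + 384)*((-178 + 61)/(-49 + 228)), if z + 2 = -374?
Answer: -936/179 ≈ -5.2290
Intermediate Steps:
z = -376 (z = -2 - 374 = -376)
(z + 384)*((-178 + 61)/(-49 + 228)) = (-376 + 384)*((-178 + 61)/(-49 + 228)) = 8*(-117/179) = -936/179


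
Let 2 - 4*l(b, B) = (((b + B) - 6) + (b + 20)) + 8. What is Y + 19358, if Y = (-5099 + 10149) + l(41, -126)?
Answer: 24414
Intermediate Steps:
l(b, B) = -5 - b/2 - B/4 (l(b, B) = 1/2 - ((((b + B) - 6) + (b + 20)) + 8)/4 = 1/2 - ((((B + b) - 6) + (20 + b)) + 8)/4 = 1/2 - (((-6 + B + b) + (20 + b)) + 8)/4 = 1/2 - ((14 + B + 2*b) + 8)/4 = 1/2 - (22 + B + 2*b)/4 = 1/2 + (-11/2 - b/2 - B/4) = -5 - b/2 - B/4)
Y = 5056 (Y = (-5099 + 10149) + (-5 - 1/2*41 - 1/4*(-126)) = 5050 + (-5 - 41/2 + 63/2) = 5050 + 6 = 5056)
Y + 19358 = 5056 + 19358 = 24414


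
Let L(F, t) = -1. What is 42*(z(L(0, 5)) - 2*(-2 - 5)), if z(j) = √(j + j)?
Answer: 588 + 42*I*√2 ≈ 588.0 + 59.397*I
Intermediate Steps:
z(j) = √2*√j (z(j) = √(2*j) = √2*√j)
42*(z(L(0, 5)) - 2*(-2 - 5)) = 42*(√2*√(-1) - 2*(-2 - 5)) = 42*(√2*I - 2*(-7)) = 42*(I*√2 + 14) = 42*(14 + I*√2) = 588 + 42*I*√2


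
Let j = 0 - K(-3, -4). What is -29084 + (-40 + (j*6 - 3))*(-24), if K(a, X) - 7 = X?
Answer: -27620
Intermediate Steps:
K(a, X) = 7 + X
j = -3 (j = 0 - (7 - 4) = 0 - 1*3 = 0 - 3 = -3)
-29084 + (-40 + (j*6 - 3))*(-24) = -29084 + (-40 + (-3*6 - 3))*(-24) = -29084 + (-40 + (-18 - 3))*(-24) = -29084 + (-40 - 21)*(-24) = -29084 - 61*(-24) = -29084 + 1464 = -27620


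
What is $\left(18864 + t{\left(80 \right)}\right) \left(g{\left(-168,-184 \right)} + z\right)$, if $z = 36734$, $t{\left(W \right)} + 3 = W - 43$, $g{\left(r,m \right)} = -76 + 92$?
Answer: $694501500$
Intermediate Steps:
$g{\left(r,m \right)} = 16$
$t{\left(W \right)} = -46 + W$ ($t{\left(W \right)} = -3 + \left(W - 43\right) = -3 + \left(-43 + W\right) = -46 + W$)
$\left(18864 + t{\left(80 \right)}\right) \left(g{\left(-168,-184 \right)} + z\right) = \left(18864 + \left(-46 + 80\right)\right) \left(16 + 36734\right) = \left(18864 + 34\right) 36750 = 18898 \cdot 36750 = 694501500$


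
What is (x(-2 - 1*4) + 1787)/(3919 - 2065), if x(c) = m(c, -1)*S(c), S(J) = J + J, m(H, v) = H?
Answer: 1859/1854 ≈ 1.0027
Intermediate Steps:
S(J) = 2*J
x(c) = 2*c**2 (x(c) = c*(2*c) = 2*c**2)
(x(-2 - 1*4) + 1787)/(3919 - 2065) = (2*(-2 - 1*4)**2 + 1787)/(3919 - 2065) = (2*(-2 - 4)**2 + 1787)/1854 = (2*(-6)**2 + 1787)*(1/1854) = (2*36 + 1787)*(1/1854) = (72 + 1787)*(1/1854) = 1859*(1/1854) = 1859/1854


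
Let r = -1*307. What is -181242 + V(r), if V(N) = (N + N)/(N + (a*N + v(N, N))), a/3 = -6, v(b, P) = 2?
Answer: -946265096/5221 ≈ -1.8124e+5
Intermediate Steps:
a = -18 (a = 3*(-6) = -18)
r = -307
V(N) = 2*N/(2 - 17*N) (V(N) = (N + N)/(N + (-18*N + 2)) = (2*N)/(N + (2 - 18*N)) = (2*N)/(2 - 17*N) = 2*N/(2 - 17*N))
-181242 + V(r) = -181242 + 2*(-307)/(2 - 17*(-307)) = -181242 + 2*(-307)/(2 + 5219) = -181242 + 2*(-307)/5221 = -181242 + 2*(-307)*(1/5221) = -181242 - 614/5221 = -946265096/5221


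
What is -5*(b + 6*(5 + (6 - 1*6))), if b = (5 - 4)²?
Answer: -155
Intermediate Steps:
b = 1 (b = 1² = 1)
-5*(b + 6*(5 + (6 - 1*6))) = -5*(1 + 6*(5 + (6 - 1*6))) = -5*(1 + 6*(5 + (6 - 6))) = -5*(1 + 6*(5 + 0)) = -5*(1 + 6*5) = -5*(1 + 30) = -5*31 = -155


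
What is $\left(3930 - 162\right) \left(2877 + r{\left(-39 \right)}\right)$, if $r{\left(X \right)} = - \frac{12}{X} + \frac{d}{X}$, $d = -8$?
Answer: $\frac{140952088}{13} \approx 1.0842 \cdot 10^{7}$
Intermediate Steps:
$r{\left(X \right)} = - \frac{20}{X}$ ($r{\left(X \right)} = - \frac{12}{X} - \frac{8}{X} = - \frac{20}{X}$)
$\left(3930 - 162\right) \left(2877 + r{\left(-39 \right)}\right) = \left(3930 - 162\right) \left(2877 - \frac{20}{-39}\right) = \left(3930 - 162\right) \left(2877 - - \frac{20}{39}\right) = 3768 \left(2877 + \frac{20}{39}\right) = 3768 \cdot \frac{112223}{39} = \frac{140952088}{13}$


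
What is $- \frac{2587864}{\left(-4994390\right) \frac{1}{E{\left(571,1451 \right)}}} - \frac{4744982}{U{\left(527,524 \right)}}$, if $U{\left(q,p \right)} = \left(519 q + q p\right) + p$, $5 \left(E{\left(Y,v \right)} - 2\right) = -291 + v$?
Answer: $\frac{30947183478158}{274783846215} \approx 112.62$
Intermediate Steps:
$E{\left(Y,v \right)} = - \frac{281}{5} + \frac{v}{5}$ ($E{\left(Y,v \right)} = 2 + \frac{-291 + v}{5} = 2 + \left(- \frac{291}{5} + \frac{v}{5}\right) = - \frac{281}{5} + \frac{v}{5}$)
$U{\left(q,p \right)} = p + 519 q + p q$ ($U{\left(q,p \right)} = \left(519 q + p q\right) + p = p + 519 q + p q$)
$- \frac{2587864}{\left(-4994390\right) \frac{1}{E{\left(571,1451 \right)}}} - \frac{4744982}{U{\left(527,524 \right)}} = - \frac{2587864}{\left(-4994390\right) \frac{1}{- \frac{281}{5} + \frac{1}{5} \cdot 1451}} - \frac{4744982}{524 + 519 \cdot 527 + 524 \cdot 527} = - \frac{2587864}{\left(-4994390\right) \frac{1}{- \frac{281}{5} + \frac{1451}{5}}} - \frac{4744982}{524 + 273513 + 276148} = - \frac{2587864}{\left(-4994390\right) \frac{1}{234}} - \frac{4744982}{550185} = - \frac{2587864}{- \frac{2497195}{117}} - \frac{4744982}{550185} = \left(-2587864\right) \left(- \frac{117}{2497195}\right) - \frac{4744982}{550185} = \frac{302780088}{2497195} - \frac{4744982}{550185} = \frac{30947183478158}{274783846215}$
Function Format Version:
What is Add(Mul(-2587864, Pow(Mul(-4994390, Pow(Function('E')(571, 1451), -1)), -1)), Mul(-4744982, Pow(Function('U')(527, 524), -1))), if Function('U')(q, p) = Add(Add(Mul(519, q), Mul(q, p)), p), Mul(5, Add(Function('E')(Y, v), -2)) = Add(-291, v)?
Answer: Rational(30947183478158, 274783846215) ≈ 112.62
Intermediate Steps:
Function('E')(Y, v) = Add(Rational(-281, 5), Mul(Rational(1, 5), v)) (Function('E')(Y, v) = Add(2, Mul(Rational(1, 5), Add(-291, v))) = Add(2, Add(Rational(-291, 5), Mul(Rational(1, 5), v))) = Add(Rational(-281, 5), Mul(Rational(1, 5), v)))
Function('U')(q, p) = Add(p, Mul(519, q), Mul(p, q)) (Function('U')(q, p) = Add(Add(Mul(519, q), Mul(p, q)), p) = Add(p, Mul(519, q), Mul(p, q)))
Add(Mul(-2587864, Pow(Mul(-4994390, Pow(Function('E')(571, 1451), -1)), -1)), Mul(-4744982, Pow(Function('U')(527, 524), -1))) = Add(Mul(-2587864, Pow(Mul(-4994390, Pow(Add(Rational(-281, 5), Mul(Rational(1, 5), 1451)), -1)), -1)), Mul(-4744982, Pow(Add(524, Mul(519, 527), Mul(524, 527)), -1))) = Add(Mul(-2587864, Pow(Mul(-4994390, Pow(Add(Rational(-281, 5), Rational(1451, 5)), -1)), -1)), Mul(-4744982, Pow(Add(524, 273513, 276148), -1))) = Add(Mul(-2587864, Pow(Mul(-4994390, Pow(234, -1)), -1)), Mul(-4744982, Pow(550185, -1))) = Add(Mul(-2587864, Pow(Mul(-4994390, Rational(1, 234)), -1)), Mul(-4744982, Rational(1, 550185))) = Add(Mul(-2587864, Pow(Rational(-2497195, 117), -1)), Rational(-4744982, 550185)) = Add(Mul(-2587864, Rational(-117, 2497195)), Rational(-4744982, 550185)) = Add(Rational(302780088, 2497195), Rational(-4744982, 550185)) = Rational(30947183478158, 274783846215)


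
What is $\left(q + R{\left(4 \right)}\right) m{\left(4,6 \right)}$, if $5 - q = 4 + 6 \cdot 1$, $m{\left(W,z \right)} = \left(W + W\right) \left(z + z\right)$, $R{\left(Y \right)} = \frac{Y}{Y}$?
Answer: $-384$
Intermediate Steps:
$R{\left(Y \right)} = 1$
$m{\left(W,z \right)} = 4 W z$ ($m{\left(W,z \right)} = 2 W 2 z = 4 W z$)
$q = -5$ ($q = 5 - \left(4 + 6 \cdot 1\right) = 5 - \left(4 + 6\right) = 5 - 10 = -5$)
$\left(q + R{\left(4 \right)}\right) m{\left(4,6 \right)} = \left(-5 + 1\right) 4 \cdot 4 \cdot 6 = \left(-4\right) 96 = -384$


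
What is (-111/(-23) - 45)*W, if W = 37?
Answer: -34188/23 ≈ -1486.4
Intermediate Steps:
(-111/(-23) - 45)*W = (-111/(-23) - 45)*37 = (-111*(-1/23) - 45)*37 = (111/23 - 45)*37 = -924/23*37 = -34188/23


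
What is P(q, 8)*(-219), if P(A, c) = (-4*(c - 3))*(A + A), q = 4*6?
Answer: 210240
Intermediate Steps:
q = 24
P(A, c) = 2*A*(12 - 4*c) (P(A, c) = (-4*(-3 + c))*(2*A) = (12 - 4*c)*(2*A) = 2*A*(12 - 4*c))
P(q, 8)*(-219) = (8*24*(3 - 1*8))*(-219) = (8*24*(3 - 8))*(-219) = (8*24*(-5))*(-219) = -960*(-219) = 210240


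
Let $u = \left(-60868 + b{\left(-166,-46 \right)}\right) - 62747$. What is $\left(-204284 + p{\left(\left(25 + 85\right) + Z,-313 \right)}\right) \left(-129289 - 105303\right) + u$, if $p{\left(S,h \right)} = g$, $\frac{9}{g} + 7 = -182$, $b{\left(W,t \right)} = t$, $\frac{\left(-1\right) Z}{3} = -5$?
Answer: $\frac{1006388872399}{21} \approx 4.7923 \cdot 10^{10}$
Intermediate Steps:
$Z = 15$ ($Z = \left(-3\right) \left(-5\right) = 15$)
$g = - \frac{1}{21}$ ($g = \frac{9}{-7 - 182} = \frac{9}{-189} = 9 \left(- \frac{1}{189}\right) = - \frac{1}{21} \approx -0.047619$)
$p{\left(S,h \right)} = - \frac{1}{21}$
$u = -123661$ ($u = \left(-60868 - 46\right) - 62747 = -60914 - 62747 = -123661$)
$\left(-204284 + p{\left(\left(25 + 85\right) + Z,-313 \right)}\right) \left(-129289 - 105303\right) + u = \left(-204284 - \frac{1}{21}\right) \left(-129289 - 105303\right) - 123661 = \left(- \frac{4289965}{21}\right) \left(-234592\right) - 123661 = \frac{1006391469280}{21} - 123661 = \frac{1006388872399}{21}$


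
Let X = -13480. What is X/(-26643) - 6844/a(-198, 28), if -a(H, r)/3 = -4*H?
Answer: 17864431/5275314 ≈ 3.3864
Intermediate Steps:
a(H, r) = 12*H (a(H, r) = -(-12)*H = 12*H)
X/(-26643) - 6844/a(-198, 28) = -13480/(-26643) - 6844/(12*(-198)) = -13480*(-1/26643) - 6844/(-2376) = 13480/26643 - 6844*(-1/2376) = 13480/26643 + 1711/594 = 17864431/5275314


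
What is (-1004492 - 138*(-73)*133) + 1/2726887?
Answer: 914461555451/2726887 ≈ 3.3535e+5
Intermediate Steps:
(-1004492 - 138*(-73)*133) + 1/2726887 = (-1004492 + 10074*133) + 1/2726887 = (-1004492 + 1339842) + 1/2726887 = 335350 + 1/2726887 = 914461555451/2726887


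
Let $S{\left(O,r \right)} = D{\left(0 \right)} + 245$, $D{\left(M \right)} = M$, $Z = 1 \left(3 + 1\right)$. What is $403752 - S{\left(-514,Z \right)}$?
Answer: $403507$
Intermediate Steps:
$Z = 4$ ($Z = 1 \cdot 4 = 4$)
$S{\left(O,r \right)} = 245$ ($S{\left(O,r \right)} = 0 + 245 = 245$)
$403752 - S{\left(-514,Z \right)} = 403752 - 245 = 403507$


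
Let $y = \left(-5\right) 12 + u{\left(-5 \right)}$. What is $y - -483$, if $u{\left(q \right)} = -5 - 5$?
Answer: $413$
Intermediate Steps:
$u{\left(q \right)} = -10$
$y = -70$ ($y = \left(-5\right) 12 - 10 = -60 - 10 = -70$)
$y - -483 = -70 - -483 = -70 + 483 = 413$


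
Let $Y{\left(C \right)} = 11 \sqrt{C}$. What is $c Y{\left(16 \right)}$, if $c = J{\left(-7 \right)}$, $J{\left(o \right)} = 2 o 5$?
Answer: $-3080$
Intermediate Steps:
$J{\left(o \right)} = 10 o$
$c = -70$ ($c = 10 \left(-7\right) = -70$)
$c Y{\left(16 \right)} = - 70 \cdot 11 \sqrt{16} = - 70 \cdot 11 \cdot 4 = \left(-70\right) 44 = -3080$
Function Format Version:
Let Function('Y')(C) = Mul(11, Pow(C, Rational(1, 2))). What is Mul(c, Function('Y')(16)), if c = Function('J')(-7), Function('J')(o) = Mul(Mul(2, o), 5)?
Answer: -3080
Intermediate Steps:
Function('J')(o) = Mul(10, o)
c = -70 (c = Mul(10, -7) = -70)
Mul(c, Function('Y')(16)) = Mul(-70, Mul(11, Pow(16, Rational(1, 2)))) = Mul(-70, Mul(11, 4)) = Mul(-70, 44) = -3080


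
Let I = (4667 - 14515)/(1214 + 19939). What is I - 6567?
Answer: -138921599/21153 ≈ -6567.5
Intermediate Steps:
I = -9848/21153 ≈ -0.46556
I - 6567 = -9848/21153 - 6567 = -138921599/21153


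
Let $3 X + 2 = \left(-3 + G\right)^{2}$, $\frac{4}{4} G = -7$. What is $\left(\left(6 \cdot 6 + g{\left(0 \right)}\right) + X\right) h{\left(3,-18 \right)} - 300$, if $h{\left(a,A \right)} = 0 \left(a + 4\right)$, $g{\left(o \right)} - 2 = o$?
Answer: $-300$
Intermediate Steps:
$G = -7$
$g{\left(o \right)} = 2 + o$
$X = \frac{98}{3}$ ($X = - \frac{2}{3} + \frac{\left(-3 - 7\right)^{2}}{3} = - \frac{2}{3} + \frac{\left(-10\right)^{2}}{3} = - \frac{2}{3} + \frac{1}{3} \cdot 100 = - \frac{2}{3} + \frac{100}{3} = \frac{98}{3} \approx 32.667$)
$h{\left(a,A \right)} = 0$ ($h{\left(a,A \right)} = 0 \left(4 + a\right) = 0$)
$\left(\left(6 \cdot 6 + g{\left(0 \right)}\right) + X\right) h{\left(3,-18 \right)} - 300 = \left(\left(6 \cdot 6 + \left(2 + 0\right)\right) + \frac{98}{3}\right) 0 - 300 = \left(\left(36 + 2\right) + \frac{98}{3}\right) 0 - 300 = \left(38 + \frac{98}{3}\right) 0 - 300 = \frac{212}{3} \cdot 0 - 300 = 0 - 300 = -300$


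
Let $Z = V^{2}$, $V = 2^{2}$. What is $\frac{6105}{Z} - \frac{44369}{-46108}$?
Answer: $\frac{70549811}{184432} \approx 382.52$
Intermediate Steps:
$V = 4$
$Z = 16$ ($Z = 4^{2} = 16$)
$\frac{6105}{Z} - \frac{44369}{-46108} = \frac{6105}{16} - \frac{44369}{-46108} = 6105 \cdot \frac{1}{16} - - \frac{44369}{46108} = \frac{6105}{16} + \frac{44369}{46108} = \frac{70549811}{184432}$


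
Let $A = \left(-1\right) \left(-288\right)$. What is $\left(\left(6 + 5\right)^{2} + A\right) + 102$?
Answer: $511$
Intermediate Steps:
$A = 288$
$\left(\left(6 + 5\right)^{2} + A\right) + 102 = \left(\left(6 + 5\right)^{2} + 288\right) + 102 = \left(11^{2} + 288\right) + 102 = \left(121 + 288\right) + 102 = 409 + 102 = 511$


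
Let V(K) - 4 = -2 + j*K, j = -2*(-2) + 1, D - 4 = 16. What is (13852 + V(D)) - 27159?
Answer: -13205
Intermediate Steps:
D = 20 (D = 4 + 16 = 20)
j = 5 (j = 4 + 1 = 5)
V(K) = 2 + 5*K (V(K) = 4 + (-2 + 5*K) = 2 + 5*K)
(13852 + V(D)) - 27159 = (13852 + (2 + 5*20)) - 27159 = (13852 + (2 + 100)) - 27159 = (13852 + 102) - 27159 = 13954 - 27159 = -13205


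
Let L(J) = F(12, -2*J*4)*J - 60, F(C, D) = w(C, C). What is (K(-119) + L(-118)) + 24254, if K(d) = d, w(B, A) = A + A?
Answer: 21243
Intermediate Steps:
w(B, A) = 2*A
F(C, D) = 2*C
L(J) = -60 + 24*J (L(J) = (2*12)*J - 60 = 24*J - 60 = -60 + 24*J)
(K(-119) + L(-118)) + 24254 = (-119 + (-60 + 24*(-118))) + 24254 = (-119 + (-60 - 2832)) + 24254 = (-119 - 2892) + 24254 = -3011 + 24254 = 21243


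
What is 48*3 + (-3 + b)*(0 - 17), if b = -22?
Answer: 569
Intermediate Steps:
48*3 + (-3 + b)*(0 - 17) = 48*3 + (-3 - 22)*(0 - 17) = 144 - 25*(-17) = 144 + 425 = 569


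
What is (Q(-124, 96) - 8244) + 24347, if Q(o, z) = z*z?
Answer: 25319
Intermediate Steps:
Q(o, z) = z²
(Q(-124, 96) - 8244) + 24347 = (96² - 8244) + 24347 = (9216 - 8244) + 24347 = 972 + 24347 = 25319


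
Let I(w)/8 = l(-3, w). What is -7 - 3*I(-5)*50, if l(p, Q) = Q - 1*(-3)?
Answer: 2393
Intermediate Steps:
l(p, Q) = 3 + Q (l(p, Q) = Q + 3 = 3 + Q)
I(w) = 24 + 8*w (I(w) = 8*(3 + w) = 24 + 8*w)
-7 - 3*I(-5)*50 = -7 - 3*(24 + 8*(-5))*50 = -7 - 3*(24 - 40)*50 = -7 - 3*(-16)*50 = -7 + 48*50 = -7 + 2400 = 2393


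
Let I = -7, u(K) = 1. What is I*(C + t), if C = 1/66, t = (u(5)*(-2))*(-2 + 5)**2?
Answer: 8309/66 ≈ 125.89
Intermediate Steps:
t = -18 (t = (1*(-2))*(-2 + 5)**2 = -2*3**2 = -2*9 = -18)
C = 1/66 ≈ 0.015152
I*(C + t) = -7*(1/66 - 18) = -7*(-1187/66) = 8309/66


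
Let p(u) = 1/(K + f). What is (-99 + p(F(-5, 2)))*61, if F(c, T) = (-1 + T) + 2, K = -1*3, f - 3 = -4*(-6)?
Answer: -144875/24 ≈ -6036.5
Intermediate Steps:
f = 27 (f = 3 - 4*(-6) = 3 + 24 = 27)
K = -3
F(c, T) = 1 + T
p(u) = 1/24 (p(u) = 1/(-3 + 27) = 1/24)
(-99 + p(F(-5, 2)))*61 = (-99 + 1/24)*61 = -2375/24*61 = -144875/24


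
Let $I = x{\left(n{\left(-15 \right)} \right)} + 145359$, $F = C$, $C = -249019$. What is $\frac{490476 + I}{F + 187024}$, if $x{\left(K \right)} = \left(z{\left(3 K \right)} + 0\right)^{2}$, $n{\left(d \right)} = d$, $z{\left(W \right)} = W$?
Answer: $- \frac{42524}{4133} \approx -10.289$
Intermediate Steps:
$F = -249019$
$x{\left(K \right)} = 9 K^{2}$ ($x{\left(K \right)} = \left(3 K + 0\right)^{2} = \left(3 K\right)^{2} = 9 K^{2}$)
$I = 147384$ ($I = 9 \left(-15\right)^{2} + 145359 = 9 \cdot 225 + 145359 = 2025 + 145359 = 147384$)
$\frac{490476 + I}{F + 187024} = \frac{490476 + 147384}{-249019 + 187024} = \frac{637860}{-61995} = 637860 \left(- \frac{1}{61995}\right) = - \frac{42524}{4133}$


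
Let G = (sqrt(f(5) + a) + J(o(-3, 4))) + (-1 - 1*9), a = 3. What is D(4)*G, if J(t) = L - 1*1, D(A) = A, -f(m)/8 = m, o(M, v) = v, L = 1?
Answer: -40 + 4*I*sqrt(37) ≈ -40.0 + 24.331*I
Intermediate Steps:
f(m) = -8*m
J(t) = 0 (J(t) = 1 - 1*1 = 1 - 1 = 0)
G = -10 + I*sqrt(37) (G = (sqrt(-8*5 + 3) + 0) + (-1 - 1*9) = (sqrt(-40 + 3) + 0) + (-1 - 9) = (sqrt(-37) + 0) - 10 = (I*sqrt(37) + 0) - 10 = I*sqrt(37) - 10 = -10 + I*sqrt(37) ≈ -10.0 + 6.0828*I)
D(4)*G = 4*(-10 + I*sqrt(37)) = -40 + 4*I*sqrt(37)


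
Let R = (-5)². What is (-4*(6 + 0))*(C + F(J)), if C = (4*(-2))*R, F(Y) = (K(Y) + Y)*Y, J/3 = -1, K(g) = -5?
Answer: 4224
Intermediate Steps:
R = 25
J = -3 (J = 3*(-1) = -3)
F(Y) = Y*(-5 + Y) (F(Y) = (-5 + Y)*Y = Y*(-5 + Y))
C = -200 (C = (4*(-2))*25 = -8*25 = -200)
(-4*(6 + 0))*(C + F(J)) = (-4*(6 + 0))*(-200 - 3*(-5 - 3)) = (-4*6)*(-200 - 3*(-8)) = -24*(-200 + 24) = -24*(-176) = 4224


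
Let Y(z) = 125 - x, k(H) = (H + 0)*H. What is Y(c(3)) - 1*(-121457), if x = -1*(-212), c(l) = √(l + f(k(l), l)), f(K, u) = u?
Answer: 121370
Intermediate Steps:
k(H) = H² (k(H) = H*H = H²)
c(l) = √2*√l (c(l) = √(l + l) = √(2*l) = √2*√l)
x = 212
Y(z) = -87 (Y(z) = 125 - 1*212 = 125 - 212 = -87)
Y(c(3)) - 1*(-121457) = -87 - 1*(-121457) = -87 + 121457 = 121370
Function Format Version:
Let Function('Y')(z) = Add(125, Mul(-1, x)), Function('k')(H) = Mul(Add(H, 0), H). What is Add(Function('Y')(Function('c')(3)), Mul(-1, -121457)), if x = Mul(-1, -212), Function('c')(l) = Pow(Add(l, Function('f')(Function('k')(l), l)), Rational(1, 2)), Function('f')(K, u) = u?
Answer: 121370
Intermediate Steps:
Function('k')(H) = Pow(H, 2) (Function('k')(H) = Mul(H, H) = Pow(H, 2))
Function('c')(l) = Mul(Pow(2, Rational(1, 2)), Pow(l, Rational(1, 2))) (Function('c')(l) = Pow(Add(l, l), Rational(1, 2)) = Pow(Mul(2, l), Rational(1, 2)) = Mul(Pow(2, Rational(1, 2)), Pow(l, Rational(1, 2))))
x = 212
Function('Y')(z) = -87 (Function('Y')(z) = Add(125, Mul(-1, 212)) = Add(125, -212) = -87)
Add(Function('Y')(Function('c')(3)), Mul(-1, -121457)) = Add(-87, Mul(-1, -121457)) = Add(-87, 121457) = 121370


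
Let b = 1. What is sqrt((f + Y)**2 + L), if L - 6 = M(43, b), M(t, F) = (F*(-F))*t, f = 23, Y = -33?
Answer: 3*sqrt(7) ≈ 7.9373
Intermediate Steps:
M(t, F) = -t*F**2 (M(t, F) = (-F**2)*t = -t*F**2)
L = -37 (L = 6 - 1*43*1**2 = 6 - 1*43*1 = 6 - 43 = -37)
sqrt((f + Y)**2 + L) = sqrt((23 - 33)**2 - 37) = sqrt((-10)**2 - 37) = sqrt(100 - 37) = sqrt(63) = 3*sqrt(7)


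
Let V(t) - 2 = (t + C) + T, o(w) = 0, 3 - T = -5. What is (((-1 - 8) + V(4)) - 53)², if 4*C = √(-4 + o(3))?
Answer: (96 - I)²/4 ≈ 2303.8 - 48.0*I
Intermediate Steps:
T = 8 (T = 3 - 1*(-5) = 3 + 5 = 8)
C = I/2 (C = √(-4 + 0)/4 = √(-4)/4 = (2*I)/4 = I/2 ≈ 0.5*I)
V(t) = 10 + t + I/2 (V(t) = 2 + ((t + I/2) + 8) = 2 + (8 + t + I/2) = 10 + t + I/2)
(((-1 - 8) + V(4)) - 53)² = (((-1 - 8) + (10 + 4 + I/2)) - 53)² = ((-9 + (14 + I/2)) - 53)² = ((5 + I/2) - 53)² = (-48 + I/2)²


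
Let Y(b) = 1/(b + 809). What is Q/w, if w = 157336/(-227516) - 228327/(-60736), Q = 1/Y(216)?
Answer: 3540968017600/10598021609 ≈ 334.12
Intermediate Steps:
Y(b) = 1/(809 + b)
Q = 1025 (Q = 1/(1/(809 + 216)) = 1/(1/1025) = 1025)
w = 10598021609/3454602944 (w = 157336*(-1/227516) - 228327*(-1/60736) = -39334/56879 + 228327/60736 = 10598021609/3454602944 ≈ 3.0678)
Q/w = 1025/(10598021609/3454602944) = 1025*(3454602944/10598021609) = 3540968017600/10598021609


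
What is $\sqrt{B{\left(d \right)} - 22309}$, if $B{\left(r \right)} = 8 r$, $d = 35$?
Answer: $i \sqrt{22029} \approx 148.42 i$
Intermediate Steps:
$\sqrt{B{\left(d \right)} - 22309} = \sqrt{8 \cdot 35 - 22309} = \sqrt{280 - 22309} = \sqrt{-22029} = i \sqrt{22029}$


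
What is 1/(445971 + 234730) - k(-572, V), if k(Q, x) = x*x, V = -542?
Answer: -199965448563/680701 ≈ -2.9376e+5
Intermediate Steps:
k(Q, x) = x**2
1/(445971 + 234730) - k(-572, V) = 1/(445971 + 234730) - 1*(-542)**2 = 1/680701 - 1*293764 = 1/680701 - 293764 = -199965448563/680701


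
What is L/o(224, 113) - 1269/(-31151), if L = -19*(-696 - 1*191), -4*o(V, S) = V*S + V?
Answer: -27204553/10466736 ≈ -2.5991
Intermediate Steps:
o(V, S) = -V/4 - S*V/4 (o(V, S) = -(V*S + V)/4 = -(S*V + V)/4 = -(V + S*V)/4 = -V/4 - S*V/4)
L = 16853 (L = -19*(-696 - 191) = -19*(-887) = 16853)
L/o(224, 113) - 1269/(-31151) = 16853/((-¼*224*(1 + 113))) - 1269/(-31151) = 16853/((-¼*224*114)) - 1269*(-1/31151) = 16853/(-6384) + 1269/31151 = 16853*(-1/6384) + 1269/31151 = -887/336 + 1269/31151 = -27204553/10466736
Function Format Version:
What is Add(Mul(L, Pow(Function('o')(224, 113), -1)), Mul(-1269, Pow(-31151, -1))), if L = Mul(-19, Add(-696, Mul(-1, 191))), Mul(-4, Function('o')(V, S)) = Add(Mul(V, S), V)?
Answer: Rational(-27204553, 10466736) ≈ -2.5991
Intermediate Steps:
Function('o')(V, S) = Add(Mul(Rational(-1, 4), V), Mul(Rational(-1, 4), S, V)) (Function('o')(V, S) = Mul(Rational(-1, 4), Add(Mul(V, S), V)) = Mul(Rational(-1, 4), Add(Mul(S, V), V)) = Mul(Rational(-1, 4), Add(V, Mul(S, V))) = Add(Mul(Rational(-1, 4), V), Mul(Rational(-1, 4), S, V)))
L = 16853 (L = Mul(-19, Add(-696, -191)) = Mul(-19, -887) = 16853)
Add(Mul(L, Pow(Function('o')(224, 113), -1)), Mul(-1269, Pow(-31151, -1))) = Add(Mul(16853, Pow(Mul(Rational(-1, 4), 224, Add(1, 113)), -1)), Mul(-1269, Pow(-31151, -1))) = Add(Mul(16853, Pow(Mul(Rational(-1, 4), 224, 114), -1)), Mul(-1269, Rational(-1, 31151))) = Add(Mul(16853, Pow(-6384, -1)), Rational(1269, 31151)) = Add(Mul(16853, Rational(-1, 6384)), Rational(1269, 31151)) = Add(Rational(-887, 336), Rational(1269, 31151)) = Rational(-27204553, 10466736)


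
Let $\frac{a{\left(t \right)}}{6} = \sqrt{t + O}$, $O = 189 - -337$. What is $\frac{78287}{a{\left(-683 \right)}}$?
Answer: $- \frac{78287 i \sqrt{157}}{942} \approx - 1041.3 i$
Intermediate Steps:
$O = 526$ ($O = 189 + 337 = 526$)
$a{\left(t \right)} = 6 \sqrt{526 + t}$ ($a{\left(t \right)} = 6 \sqrt{t + 526} = 6 \sqrt{526 + t}$)
$\frac{78287}{a{\left(-683 \right)}} = \frac{78287}{6 \sqrt{526 - 683}} = \frac{78287}{6 \sqrt{-157}} = \frac{78287}{6 i \sqrt{157}} = 78287 \left(- \frac{i \sqrt{157}}{942}\right) = - \frac{78287 i \sqrt{157}}{942}$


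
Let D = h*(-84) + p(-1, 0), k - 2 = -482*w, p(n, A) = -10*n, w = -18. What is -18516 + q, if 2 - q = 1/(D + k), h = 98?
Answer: -8442385/456 ≈ -18514.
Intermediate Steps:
k = 8678 (k = 2 - 482*(-18) = 2 + 8676 = 8678)
D = -8222 (D = 98*(-84) - 10*(-1) = -8232 + 10 = -8222)
q = 911/456 (q = 2 - 1/(-8222 + 8678) = 2 - 1/456 = 911/456 ≈ 1.9978)
-18516 + q = -18516 + 911/456 = -8442385/456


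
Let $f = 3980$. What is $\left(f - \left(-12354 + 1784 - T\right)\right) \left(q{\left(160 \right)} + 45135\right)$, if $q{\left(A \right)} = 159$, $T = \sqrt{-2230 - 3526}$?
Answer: $659027700 + 90588 i \sqrt{1439} \approx 6.5903 \cdot 10^{8} + 3.4364 \cdot 10^{6} i$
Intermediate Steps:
$T = 2 i \sqrt{1439}$ ($T = \sqrt{-5756} = 2 i \sqrt{1439} \approx 75.868 i$)
$\left(f - \left(-12354 + 1784 - T\right)\right) \left(q{\left(160 \right)} + 45135\right) = \left(3980 - \left(-12354 + 1784 - 2 i \sqrt{1439}\right)\right) \left(159 + 45135\right) = \left(3980 + \left(2 i \sqrt{1439} - \left(-12354 + 1784\right)\right)\right) 45294 = \left(3980 + \left(2 i \sqrt{1439} - -10570\right)\right) 45294 = \left(3980 + \left(2 i \sqrt{1439} + 10570\right)\right) 45294 = \left(3980 + \left(10570 + 2 i \sqrt{1439}\right)\right) 45294 = \left(14550 + 2 i \sqrt{1439}\right) 45294 = 659027700 + 90588 i \sqrt{1439}$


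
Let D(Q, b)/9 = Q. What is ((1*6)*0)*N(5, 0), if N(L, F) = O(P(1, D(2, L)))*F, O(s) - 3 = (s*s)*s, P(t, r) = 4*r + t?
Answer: 0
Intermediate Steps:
D(Q, b) = 9*Q
P(t, r) = t + 4*r
O(s) = 3 + s**3 (O(s) = 3 + (s*s)*s = 3 + s**2*s = 3 + s**3)
N(L, F) = 389020*F (N(L, F) = (3 + (1 + 4*(9*2))**3)*F = (3 + (1 + 4*18)**3)*F = (3 + (1 + 72)**3)*F = (3 + 73**3)*F = (3 + 389017)*F = 389020*F)
((1*6)*0)*N(5, 0) = ((1*6)*0)*(389020*0) = (6*0)*0 = 0*0 = 0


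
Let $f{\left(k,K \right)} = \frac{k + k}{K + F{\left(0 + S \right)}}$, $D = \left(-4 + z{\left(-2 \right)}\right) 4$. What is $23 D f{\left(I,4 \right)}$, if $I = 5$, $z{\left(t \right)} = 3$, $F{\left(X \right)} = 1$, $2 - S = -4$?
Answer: $-184$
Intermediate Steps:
$S = 6$ ($S = 2 - -4 = 2 + 4 = 6$)
$D = -4$ ($D = \left(-4 + 3\right) 4 = \left(-1\right) 4 = -4$)
$f{\left(k,K \right)} = \frac{2 k}{1 + K}$ ($f{\left(k,K \right)} = \frac{k + k}{K + 1} = \frac{2 k}{1 + K}$)
$23 D f{\left(I,4 \right)} = 23 \left(-4\right) 2 \cdot 5 \frac{1}{1 + 4} = - 92 \cdot 2 \cdot 5 \cdot \frac{1}{5} = \left(-92\right) 2 = -184$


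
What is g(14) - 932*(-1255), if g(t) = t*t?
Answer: 1169856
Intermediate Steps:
g(t) = t**2
g(14) - 932*(-1255) = 14**2 - 932*(-1255) = 196 + 1169660 = 1169856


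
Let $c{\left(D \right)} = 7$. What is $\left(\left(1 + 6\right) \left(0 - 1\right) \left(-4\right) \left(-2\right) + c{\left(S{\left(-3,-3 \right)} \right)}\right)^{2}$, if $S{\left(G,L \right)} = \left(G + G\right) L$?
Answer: $2401$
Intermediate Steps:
$S{\left(G,L \right)} = 2 G L$
$\left(\left(1 + 6\right) \left(0 - 1\right) \left(-4\right) \left(-2\right) + c{\left(S{\left(-3,-3 \right)} \right)}\right)^{2} = \left(\left(1 + 6\right) \left(0 - 1\right) \left(-4\right) \left(-2\right) + 7\right)^{2} = \left(7 \left(-1\right) \left(-4\right) \left(-2\right) + 7\right)^{2} = \left(\left(-7\right) \left(-4\right) \left(-2\right) + 7\right)^{2} = \left(28 \left(-2\right) + 7\right)^{2} = \left(-56 + 7\right)^{2} = \left(-49\right)^{2} = 2401$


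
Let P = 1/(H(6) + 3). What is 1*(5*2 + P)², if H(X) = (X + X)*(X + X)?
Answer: 2163841/21609 ≈ 100.14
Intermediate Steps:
H(X) = 4*X² (H(X) = (2*X)*(2*X) = 4*X²)
P = 1/147 (P = 1/(4*6² + 3) = 1/(4*36 + 3) = 1/(144 + 3) = 1/147 ≈ 0.0068027)
1*(5*2 + P)² = 1*(5*2 + 1/147)² = 1*(10 + 1/147)² = 1*(1471/147)² = 1*(2163841/21609) = 2163841/21609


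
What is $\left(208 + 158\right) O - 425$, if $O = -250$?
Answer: $-91925$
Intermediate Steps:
$\left(208 + 158\right) O - 425 = \left(208 + 158\right) \left(-250\right) - 425 = 366 \left(-250\right) - 425 = -91500 - 425 = -91925$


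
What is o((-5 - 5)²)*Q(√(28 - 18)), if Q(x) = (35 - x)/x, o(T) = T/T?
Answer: -1 + 7*√10/2 ≈ 10.068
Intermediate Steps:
o(T) = 1
Q(x) = (35 - x)/x
o((-5 - 5)²)*Q(√(28 - 18)) = 1*((35 - √(28 - 18))/(√(28 - 18))) = 1*((35 - √10)/(√10)) = 1*((√10/10)*(35 - √10)) = 1*(√10*(35 - √10)/10) = √10*(35 - √10)/10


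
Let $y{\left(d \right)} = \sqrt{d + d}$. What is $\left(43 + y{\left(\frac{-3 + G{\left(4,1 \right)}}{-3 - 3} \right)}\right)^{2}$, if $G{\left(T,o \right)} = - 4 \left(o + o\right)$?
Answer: $\frac{\left(129 + \sqrt{33}\right)^{2}}{9} \approx 2017.3$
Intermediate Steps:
$G{\left(T,o \right)} = - 8 o$ ($G{\left(T,o \right)} = - 4 \cdot 2 o = - 8 o$)
$y{\left(d \right)} = \sqrt{2} \sqrt{d}$ ($y{\left(d \right)} = \sqrt{2 d} = \sqrt{2} \sqrt{d}$)
$\left(43 + y{\left(\frac{-3 + G{\left(4,1 \right)}}{-3 - 3} \right)}\right)^{2} = \left(43 + \sqrt{2} \sqrt{\frac{-3 - 8}{-3 - 3}}\right)^{2} = \left(43 + \sqrt{2} \sqrt{\frac{-3 - 8}{-6}}\right)^{2} = \left(43 + \sqrt{2} \sqrt{\left(-11\right) \left(- \frac{1}{6}\right)}\right)^{2} = \left(43 + \sqrt{2} \sqrt{\frac{11}{6}}\right)^{2} = \left(43 + \sqrt{2} \frac{\sqrt{66}}{6}\right)^{2} = \left(43 + \frac{\sqrt{33}}{3}\right)^{2}$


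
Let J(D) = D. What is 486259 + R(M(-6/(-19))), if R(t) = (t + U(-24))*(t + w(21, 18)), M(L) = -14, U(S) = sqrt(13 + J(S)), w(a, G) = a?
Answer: 486161 + 7*I*sqrt(11) ≈ 4.8616e+5 + 23.216*I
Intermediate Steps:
U(S) = sqrt(13 + S)
R(t) = (21 + t)*(t + I*sqrt(11)) (R(t) = (t + sqrt(13 - 24))*(t + 21) = (t + sqrt(-11))*(21 + t) = (t + I*sqrt(11))*(21 + t) = (21 + t)*(t + I*sqrt(11)))
486259 + R(M(-6/(-19))) = 486259 + ((-14)**2 + 21*(-14) + 21*I*sqrt(11) + I*(-14)*sqrt(11)) = 486259 + (196 - 294 + 21*I*sqrt(11) - 14*I*sqrt(11)) = 486259 + (-98 + 7*I*sqrt(11)) = 486161 + 7*I*sqrt(11)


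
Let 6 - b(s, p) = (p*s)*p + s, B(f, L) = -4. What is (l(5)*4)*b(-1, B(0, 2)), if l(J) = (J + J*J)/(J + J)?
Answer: 276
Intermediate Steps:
l(J) = (J + J**2)/(2*J) (l(J) = (J + J**2)/((2*J)) = (J + J**2)*(1/(2*J)) = (J + J**2)/(2*J))
b(s, p) = 6 - s - s*p**2 (b(s, p) = 6 - ((p*s)*p + s) = 6 - (s*p**2 + s) = 6 - (s + s*p**2) = 6 + (-s - s*p**2) = 6 - s - s*p**2)
(l(5)*4)*b(-1, B(0, 2)) = ((1/2 + (1/2)*5)*4)*(6 - 1*(-1) - 1*(-1)*(-4)**2) = ((1/2 + 5/2)*4)*(6 + 1 - 1*(-1)*16) = (3*4)*(6 + 1 + 16) = 12*23 = 276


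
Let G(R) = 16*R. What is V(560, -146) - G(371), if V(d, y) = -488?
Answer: -6424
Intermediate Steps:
V(560, -146) - G(371) = -488 - 16*371 = -488 - 1*5936 = -488 - 5936 = -6424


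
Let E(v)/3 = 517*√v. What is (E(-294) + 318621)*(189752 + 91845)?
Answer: 89722717737 + 3057298629*I*√6 ≈ 8.9723e+10 + 7.4888e+9*I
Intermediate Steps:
E(v) = 1551*√v (E(v) = 3*(517*√v) = 1551*√v)
(E(-294) + 318621)*(189752 + 91845) = (1551*√(-294) + 318621)*(189752 + 91845) = (1551*(7*I*√6) + 318621)*281597 = (10857*I*√6 + 318621)*281597 = (318621 + 10857*I*√6)*281597 = 89722717737 + 3057298629*I*√6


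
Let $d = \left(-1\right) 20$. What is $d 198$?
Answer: $-3960$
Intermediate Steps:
$d = -20$
$d 198 = \left(-20\right) 198 = -3960$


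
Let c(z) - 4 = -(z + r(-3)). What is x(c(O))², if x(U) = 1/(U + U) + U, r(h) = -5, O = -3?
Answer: 83521/576 ≈ 145.00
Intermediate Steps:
c(z) = 9 - z (c(z) = 4 - (z - 5) = 4 - (-5 + z) = 4 + (5 - z) = 9 - z)
x(U) = U + 1/(2*U) (x(U) = 1/(2*U) + U = U + 1/(2*U))
x(c(O))² = ((9 - 1*(-3)) + 1/(2*(9 - 1*(-3))))² = ((9 + 3) + 1/(2*(9 + 3)))² = (12 + (½)/12)² = (12 + (½)*(1/12))² = (12 + 1/24)² = (289/24)² = 83521/576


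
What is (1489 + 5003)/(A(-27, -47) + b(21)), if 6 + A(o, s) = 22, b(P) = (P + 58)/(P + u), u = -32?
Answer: 71412/97 ≈ 736.21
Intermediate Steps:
b(P) = (58 + P)/(-32 + P) (b(P) = (P + 58)/(P - 32) = (58 + P)/(-32 + P))
A(o, s) = 16 (A(o, s) = -6 + 22 = 16)
(1489 + 5003)/(A(-27, -47) + b(21)) = (1489 + 5003)/(16 + (58 + 21)/(-32 + 21)) = 6492/(16 + 79/(-11)) = 6492/(16 - 1/11*79) = 6492/(16 - 79/11) = 6492/(97/11) = 6492*(11/97) = 71412/97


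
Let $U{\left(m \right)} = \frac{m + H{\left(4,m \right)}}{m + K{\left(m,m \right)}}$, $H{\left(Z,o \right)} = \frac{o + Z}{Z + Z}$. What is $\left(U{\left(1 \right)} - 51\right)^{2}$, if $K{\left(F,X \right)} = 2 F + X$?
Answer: $\frac{2621161}{1024} \approx 2559.7$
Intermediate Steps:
$H{\left(Z,o \right)} = \frac{Z + o}{2 Z}$
$K{\left(F,X \right)} = X + 2 F$
$U{\left(m \right)} = \frac{\frac{1}{2} + \frac{9 m}{8}}{4 m}$ ($U{\left(m \right)} = \frac{m + \frac{4 + m}{2 \cdot 4}}{m + \left(m + 2 m\right)} = \frac{m + \frac{1}{2} \cdot \frac{1}{4} \left(4 + m\right)}{m + 3 m} = \frac{m + \left(\frac{1}{2} + \frac{m}{8}\right)}{4 m} = \left(\frac{1}{2} + \frac{9 m}{8}\right) \frac{1}{4 m} = \frac{\frac{1}{2} + \frac{9 m}{8}}{4 m}$)
$\left(U{\left(1 \right)} - 51\right)^{2} = \left(\frac{4 + 9 \cdot 1}{32 \cdot 1} - 51\right)^{2} = \left(\frac{1}{32} \cdot 1 \left(4 + 9\right) - 51\right)^{2} = \left(\frac{1}{32} \cdot 1 \cdot 13 - 51\right)^{2} = \left(\frac{13}{32} - 51\right)^{2} = \left(- \frac{1619}{32}\right)^{2} = \frac{2621161}{1024}$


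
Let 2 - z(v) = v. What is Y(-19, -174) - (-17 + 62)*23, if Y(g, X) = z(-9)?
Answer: -1024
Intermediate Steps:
z(v) = 2 - v
Y(g, X) = 11 (Y(g, X) = 2 - 1*(-9) = 2 + 9 = 11)
Y(-19, -174) - (-17 + 62)*23 = 11 - (-17 + 62)*23 = 11 - 45*23 = 11 - 1*1035 = 11 - 1035 = -1024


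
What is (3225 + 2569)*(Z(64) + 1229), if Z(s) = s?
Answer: 7491642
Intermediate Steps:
(3225 + 2569)*(Z(64) + 1229) = (3225 + 2569)*(64 + 1229) = 5794*1293 = 7491642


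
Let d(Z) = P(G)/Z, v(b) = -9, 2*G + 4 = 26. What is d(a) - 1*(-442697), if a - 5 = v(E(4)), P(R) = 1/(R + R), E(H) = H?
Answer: 38957335/88 ≈ 4.4270e+5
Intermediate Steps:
G = 11 (G = -2 + (½)*26 = -2 + 13 = 11)
P(R) = 1/(2*R)
a = -4 (a = 5 - 9 = -4)
d(Z) = 1/(22*Z) (d(Z) = ((½)/11)/Z = ((½)*(1/11))/Z = 1/(22*Z))
d(a) - 1*(-442697) = (1/22)/(-4) - 1*(-442697) = (1/22)*(-¼) + 442697 = -1/88 + 442697 = 38957335/88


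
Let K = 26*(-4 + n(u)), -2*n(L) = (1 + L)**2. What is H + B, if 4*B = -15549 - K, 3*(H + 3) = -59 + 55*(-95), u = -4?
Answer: -16789/3 ≈ -5596.3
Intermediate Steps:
n(L) = -(1 + L)**2/2
H = -5293/3 (H = -3 + (-59 + 55*(-95))/3 = -3 + (-59 - 5225)/3 = -3 + (1/3)*(-5284) = -3 - 5284/3 = -5293/3 ≈ -1764.3)
K = -221 (K = 26*(-4 - (1 - 4)**2/2) = 26*(-4 - 1/2*(-3)**2) = 26*(-4 - 1/2*9) = 26*(-4 - 9/2) = 26*(-17/2) = -221)
B = -3832 (B = (-15549 - 1*(-221))/4 = (-15549 + 221)/4 = (1/4)*(-15328) = -3832)
H + B = -5293/3 - 3832 = -16789/3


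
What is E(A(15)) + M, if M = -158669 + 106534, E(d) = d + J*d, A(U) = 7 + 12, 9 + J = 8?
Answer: -52135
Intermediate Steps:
J = -1 (J = -9 + 8 = -1)
A(U) = 19
E(d) = 0 (E(d) = d - d = 0)
M = -52135
E(A(15)) + M = 0 - 52135 = -52135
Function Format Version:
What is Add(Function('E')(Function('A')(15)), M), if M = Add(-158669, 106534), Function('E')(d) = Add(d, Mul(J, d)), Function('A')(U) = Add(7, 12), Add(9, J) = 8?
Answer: -52135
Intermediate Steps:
J = -1 (J = Add(-9, 8) = -1)
Function('A')(U) = 19
Function('E')(d) = 0 (Function('E')(d) = Add(d, Mul(-1, d)) = 0)
M = -52135
Add(Function('E')(Function('A')(15)), M) = Add(0, -52135) = -52135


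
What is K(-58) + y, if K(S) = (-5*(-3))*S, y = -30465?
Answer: -31335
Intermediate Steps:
K(S) = 15*S
K(-58) + y = 15*(-58) - 30465 = -870 - 30465 = -31335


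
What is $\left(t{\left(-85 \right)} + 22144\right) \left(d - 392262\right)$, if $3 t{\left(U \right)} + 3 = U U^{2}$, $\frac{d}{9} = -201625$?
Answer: $402901060784$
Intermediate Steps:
$d = -1814625$ ($d = 9 \left(-201625\right) = -1814625$)
$t{\left(U \right)} = -1 + \frac{U^{3}}{3}$ ($t{\left(U \right)} = -1 + \frac{U U^{2}}{3} = -1 + \frac{U^{3}}{3}$)
$\left(t{\left(-85 \right)} + 22144\right) \left(d - 392262\right) = \left(\left(-1 + \frac{\left(-85\right)^{3}}{3}\right) + 22144\right) \left(-1814625 - 392262\right) = \left(\left(-1 + \frac{1}{3} \left(-614125\right)\right) + 22144\right) \left(-2206887\right) = \left(\left(-1 - \frac{614125}{3}\right) + 22144\right) \left(-2206887\right) = \left(- \frac{614128}{3} + 22144\right) \left(-2206887\right) = \left(- \frac{547696}{3}\right) \left(-2206887\right) = 402901060784$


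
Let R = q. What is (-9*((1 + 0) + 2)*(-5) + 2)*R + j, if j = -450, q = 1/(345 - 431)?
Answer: -38837/86 ≈ -451.59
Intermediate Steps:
q = -1/86 (q = 1/(-86) = -1/86 ≈ -0.011628)
R = -1/86 ≈ -0.011628
(-9*((1 + 0) + 2)*(-5) + 2)*R + j = (-9*((1 + 0) + 2)*(-5) + 2)*(-1/86) - 450 = (-9*(1 + 2)*(-5) + 2)*(-1/86) - 450 = (-27*(-5) + 2)*(-1/86) - 450 = (-9*(-15) + 2)*(-1/86) - 450 = (135 + 2)*(-1/86) - 450 = 137*(-1/86) - 450 = -137/86 - 450 = -38837/86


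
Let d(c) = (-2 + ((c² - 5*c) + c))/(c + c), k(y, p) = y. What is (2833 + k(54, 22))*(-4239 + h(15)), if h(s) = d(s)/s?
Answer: -5506626269/450 ≈ -1.2237e+7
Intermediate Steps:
d(c) = (-2 + c² - 4*c)/(2*c) (d(c) = (-2 + (c² - 4*c))/((2*c)) = (-2 + c² - 4*c)*(1/(2*c)) = (-2 + c² - 4*c)/(2*c))
h(s) = (-2 + s/2 - 1/s)/s
(2833 + k(54, 22))*(-4239 + h(15)) = (2833 + 54)*(-4239 + (½ - 1/15² - 2/15)) = 2887*(-4239 + (½ - 1*1/225 - 2*1/15)) = 2887*(-4239 + (½ - 1/225 - 2/15)) = 2887*(-4239 + 163/450) = 2887*(-1907387/450) = -5506626269/450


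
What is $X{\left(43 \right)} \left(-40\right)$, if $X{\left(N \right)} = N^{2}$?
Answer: $-73960$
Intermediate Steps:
$X{\left(43 \right)} \left(-40\right) = 43^{2} \left(-40\right) = 1849 \left(-40\right) = -73960$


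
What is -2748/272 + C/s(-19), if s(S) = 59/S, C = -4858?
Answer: 6236003/4012 ≈ 1554.3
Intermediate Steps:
-2748/272 + C/s(-19) = -2748/272 - 4858/(59/(-19)) = -2748*1/272 - 4858/(59*(-1/19)) = -687/68 - 4858/(-59/19) = -687/68 - 4858*(-19/59) = -687/68 + 92302/59 = 6236003/4012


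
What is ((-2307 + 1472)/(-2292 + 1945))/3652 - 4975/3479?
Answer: -6301633935/4408741876 ≈ -1.4293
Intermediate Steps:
((-2307 + 1472)/(-2292 + 1945))/3652 - 4975/3479 = -835/(-347)*(1/3652) - 4975*1/3479 = -835*(-1/347)*(1/3652) - 4975/3479 = (835/347)*(1/3652) - 4975/3479 = 835/1267244 - 4975/3479 = -6301633935/4408741876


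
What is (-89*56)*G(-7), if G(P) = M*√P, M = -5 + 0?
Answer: 24920*I*√7 ≈ 65932.0*I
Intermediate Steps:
M = -5
G(P) = -5*√P
(-89*56)*G(-7) = (-89*56)*(-5*I*√7) = -(-24920)*I*√7 = 24920*I*√7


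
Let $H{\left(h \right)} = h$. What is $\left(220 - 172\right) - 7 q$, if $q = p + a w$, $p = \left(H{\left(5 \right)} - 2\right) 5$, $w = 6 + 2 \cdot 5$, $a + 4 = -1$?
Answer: $503$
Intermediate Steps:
$a = -5$ ($a = -4 - 1 = -5$)
$w = 16$ ($w = 6 + 10 = 16$)
$p = 15$ ($p = \left(5 - 2\right) 5 = 3 \cdot 5 = 15$)
$q = -65$ ($q = 15 - 80 = -65$)
$\left(220 - 172\right) - 7 q = \left(220 - 172\right) - -455 = 48 + 455 = 503$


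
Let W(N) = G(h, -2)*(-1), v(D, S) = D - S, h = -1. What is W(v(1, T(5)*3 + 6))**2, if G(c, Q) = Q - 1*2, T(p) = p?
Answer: 16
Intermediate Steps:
G(c, Q) = -2 + Q (G(c, Q) = Q - 2 = -2 + Q)
W(N) = 4 (W(N) = (-2 - 2)*(-1) = -4*(-1) = 4)
W(v(1, T(5)*3 + 6))**2 = 4**2 = 16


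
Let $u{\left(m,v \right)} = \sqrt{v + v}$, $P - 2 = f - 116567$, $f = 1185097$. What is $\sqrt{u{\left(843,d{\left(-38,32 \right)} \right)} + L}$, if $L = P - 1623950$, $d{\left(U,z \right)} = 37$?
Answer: $\sqrt{-555418 + \sqrt{74}} \approx 745.26 i$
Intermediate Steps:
$P = 1068532$ ($P = 2 + \left(1185097 - 116567\right) = 2 + 1068530 = 1068532$)
$u{\left(m,v \right)} = \sqrt{2} \sqrt{v}$ ($u{\left(m,v \right)} = \sqrt{2 v} = \sqrt{2} \sqrt{v}$)
$L = -555418$ ($L = 1068532 - 1623950 = -555418$)
$\sqrt{u{\left(843,d{\left(-38,32 \right)} \right)} + L} = \sqrt{\sqrt{2} \sqrt{37} - 555418} = \sqrt{\sqrt{74} - 555418} = \sqrt{-555418 + \sqrt{74}}$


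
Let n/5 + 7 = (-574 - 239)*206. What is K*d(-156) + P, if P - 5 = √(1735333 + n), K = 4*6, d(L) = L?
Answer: -3739 + 2*√224477 ≈ -2791.4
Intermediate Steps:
K = 24
n = -837425 (n = -35 + 5*((-574 - 239)*206) = -35 + 5*(-813*206) = -35 + 5*(-167478) = -35 - 837390 = -837425)
P = 5 + 2*√224477 (P = 5 + √(1735333 - 837425) = 5 + √897908 = 5 + 2*√224477 ≈ 952.58)
K*d(-156) + P = 24*(-156) + (5 + 2*√224477) = -3744 + (5 + 2*√224477) = -3739 + 2*√224477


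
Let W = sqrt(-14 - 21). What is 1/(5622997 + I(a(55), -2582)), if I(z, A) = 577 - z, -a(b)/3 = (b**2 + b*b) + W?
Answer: 5641724/31829049692491 - 3*I*sqrt(35)/31829049692491 ≈ 1.7725e-7 - 5.5761e-13*I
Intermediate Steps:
W = I*sqrt(35) (W = sqrt(-35) = I*sqrt(35) ≈ 5.9161*I)
a(b) = -6*b**2 - 3*I*sqrt(35) (a(b) = -3*((b**2 + b*b) + I*sqrt(35)) = -3*((b**2 + b**2) + I*sqrt(35)) = -3*(2*b**2 + I*sqrt(35)) = -6*b**2 - 3*I*sqrt(35))
1/(5622997 + I(a(55), -2582)) = 1/(5622997 + (577 - (-6*55**2 - 3*I*sqrt(35)))) = 1/(5622997 + (577 - (-6*3025 - 3*I*sqrt(35)))) = 1/(5622997 + (577 - (-18150 - 3*I*sqrt(35)))) = 1/(5622997 + (577 + (18150 + 3*I*sqrt(35)))) = 1/(5622997 + (18727 + 3*I*sqrt(35))) = 1/(5641724 + 3*I*sqrt(35))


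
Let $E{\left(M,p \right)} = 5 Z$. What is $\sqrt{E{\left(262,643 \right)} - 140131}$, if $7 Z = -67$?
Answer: $\frac{6 i \sqrt{190799}}{7} \approx 374.4 i$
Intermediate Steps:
$Z = - \frac{67}{7}$ ($Z = \frac{1}{7} \left(-67\right) = - \frac{67}{7} \approx -9.5714$)
$E{\left(M,p \right)} = - \frac{335}{7}$ ($E{\left(M,p \right)} = 5 \left(- \frac{67}{7}\right) = - \frac{335}{7}$)
$\sqrt{E{\left(262,643 \right)} - 140131} = \sqrt{- \frac{335}{7} - 140131} = \sqrt{- \frac{981252}{7}} = \frac{6 i \sqrt{190799}}{7}$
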